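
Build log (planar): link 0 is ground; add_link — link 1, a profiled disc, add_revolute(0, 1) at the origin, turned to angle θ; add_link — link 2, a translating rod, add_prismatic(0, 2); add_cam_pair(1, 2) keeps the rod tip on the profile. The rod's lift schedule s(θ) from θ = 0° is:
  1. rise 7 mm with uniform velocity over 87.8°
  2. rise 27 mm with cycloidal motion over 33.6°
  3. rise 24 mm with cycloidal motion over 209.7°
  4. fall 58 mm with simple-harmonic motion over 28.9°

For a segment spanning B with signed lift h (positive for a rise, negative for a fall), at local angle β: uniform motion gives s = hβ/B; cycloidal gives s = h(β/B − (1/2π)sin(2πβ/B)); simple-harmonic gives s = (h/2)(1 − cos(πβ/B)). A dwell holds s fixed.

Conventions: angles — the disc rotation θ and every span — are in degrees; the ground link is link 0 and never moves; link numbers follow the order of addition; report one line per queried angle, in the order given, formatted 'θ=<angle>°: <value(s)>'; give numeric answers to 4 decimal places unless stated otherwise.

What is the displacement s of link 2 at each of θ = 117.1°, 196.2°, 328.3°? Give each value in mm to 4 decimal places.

seg 1 [0°–87.8°] uniform, h=7: full span → s += 7 → s = 7.0000
seg 2 [87.8°–121.4°] cycloidal, h=27: θ=117.1° here. β=29.3, B=33.6. 27·(0.8720 − sin(2π·0.8720)/(2π)) = 26.6395 → s = 33.6395
seg 2 [87.8°–121.4°] cycloidal, h=27: full span → s += 27 → s = 34.0000
seg 3 [121.4°–331.1°] cycloidal, h=24: θ=196.2° here. β=74.8, B=209.7. 24·(0.3567 − sin(2π·0.3567)/(2π)) = 5.5678 → s = 39.5678
seg 3 [121.4°–331.1°] cycloidal, h=24: θ=328.3° here. β=206.9, B=209.7. 24·(0.9866 − sin(2π·0.9866)/(2π)) = 23.9996 → s = 57.9996

θ=117.1°: 33.6395
θ=196.2°: 39.5678
θ=328.3°: 57.9996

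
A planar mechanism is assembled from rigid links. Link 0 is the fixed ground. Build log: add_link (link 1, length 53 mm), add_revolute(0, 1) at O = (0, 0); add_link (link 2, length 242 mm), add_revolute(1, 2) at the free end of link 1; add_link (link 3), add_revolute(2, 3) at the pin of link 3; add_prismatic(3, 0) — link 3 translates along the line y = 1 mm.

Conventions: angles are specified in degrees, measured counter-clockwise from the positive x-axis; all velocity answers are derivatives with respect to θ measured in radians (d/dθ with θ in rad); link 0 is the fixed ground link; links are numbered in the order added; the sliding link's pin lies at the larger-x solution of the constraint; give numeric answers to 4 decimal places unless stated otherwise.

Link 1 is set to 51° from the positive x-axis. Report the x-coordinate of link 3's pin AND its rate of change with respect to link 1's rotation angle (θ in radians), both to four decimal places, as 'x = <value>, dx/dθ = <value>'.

geometry: r = 53 mm, L = 242 mm, e = 1 mm
crank pin P = (r cos θ, r sin θ) = (33.353981, 41.188736)
h = r sin θ − e = 41.188736 − 1 = 40.188736
x = r cos θ + √(L² − h²) = 33.353981 + 238.639614 = 271.993595
dx/dθ = −r sin θ − h·r cos θ/√(L² − h²) (θ in radians; h = 40.188736) = -46.805801

x = 271.9936, dx/dθ = -46.8058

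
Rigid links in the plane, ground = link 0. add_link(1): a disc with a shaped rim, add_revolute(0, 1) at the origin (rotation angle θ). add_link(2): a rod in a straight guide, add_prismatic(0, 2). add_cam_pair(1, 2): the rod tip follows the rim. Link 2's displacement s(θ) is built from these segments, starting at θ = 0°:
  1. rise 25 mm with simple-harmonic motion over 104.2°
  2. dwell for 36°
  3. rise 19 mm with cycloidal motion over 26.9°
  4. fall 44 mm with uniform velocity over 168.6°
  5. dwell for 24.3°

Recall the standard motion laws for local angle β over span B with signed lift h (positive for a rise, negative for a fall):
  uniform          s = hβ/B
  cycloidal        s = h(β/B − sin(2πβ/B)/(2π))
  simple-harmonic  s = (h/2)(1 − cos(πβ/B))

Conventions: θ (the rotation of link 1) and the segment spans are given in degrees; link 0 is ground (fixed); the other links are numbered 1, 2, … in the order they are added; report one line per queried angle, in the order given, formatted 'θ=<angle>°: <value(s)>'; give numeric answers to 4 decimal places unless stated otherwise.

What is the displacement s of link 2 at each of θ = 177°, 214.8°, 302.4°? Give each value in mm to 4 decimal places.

segment 1 (0° to 104.2°, simple-harmonic, h = 25) is passed completely: s = 0.0000 + (25) = 25.0000
segment 2 (104.2° to 140.2°, dwell): s unchanged at 25.0000
segment 3 (140.2° to 167.1°, cycloidal, h = 19) is passed completely: s = 25.0000 + (19) = 44.0000
θ = 177° falls in segment 4 (167.1° to 335.7°, uniform, h = -44): β = 177 − 167.1 = 9.9°, B = 168.6°; Δs = -44·9.9/168.6 = -2.5836; s = 44.0000 − 2.5836 = 41.4164
θ = 214.8° falls in segment 4 (167.1° to 335.7°, uniform, h = -44): β = 214.8 − 167.1 = 47.7°, B = 168.6°; Δs = -44·47.7/168.6 = -12.4484; s = 44.0000 − 12.4484 = 31.5516
θ = 302.4° falls in segment 4 (167.1° to 335.7°, uniform, h = -44): β = 302.4 − 167.1 = 135.3°, B = 168.6°; Δs = -44·135.3/168.6 = -35.3096; s = 44.0000 − 35.3096 = 8.6904

θ=177°: 41.4164
θ=214.8°: 31.5516
θ=302.4°: 8.6904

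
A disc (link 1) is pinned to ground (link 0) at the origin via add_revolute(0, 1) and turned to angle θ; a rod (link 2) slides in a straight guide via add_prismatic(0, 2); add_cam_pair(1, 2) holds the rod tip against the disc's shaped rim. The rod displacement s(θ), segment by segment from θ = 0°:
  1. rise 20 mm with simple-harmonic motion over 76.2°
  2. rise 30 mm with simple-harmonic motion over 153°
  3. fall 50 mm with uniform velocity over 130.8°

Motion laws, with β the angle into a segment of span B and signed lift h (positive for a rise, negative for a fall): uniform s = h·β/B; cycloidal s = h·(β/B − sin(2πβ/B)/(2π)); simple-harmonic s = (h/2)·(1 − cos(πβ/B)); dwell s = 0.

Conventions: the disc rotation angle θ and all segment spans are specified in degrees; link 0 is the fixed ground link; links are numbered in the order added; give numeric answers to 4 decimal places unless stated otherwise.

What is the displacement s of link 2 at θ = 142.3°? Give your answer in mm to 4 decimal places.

segment 1 (0° to 76.2°, simple-harmonic, h = 20) is passed completely: s = 0.0000 + (20) = 20.0000
θ = 142.3° falls in segment 2 (76.2° to 229.2°, simple-harmonic, h = 30): β = 142.3 − 76.2 = 66.1°, B = 153°; Δs = 30/2·(1 − cos(π·0.4320)) = 11.8211; s = 20.0000 + 11.8211 = 31.8211

31.8211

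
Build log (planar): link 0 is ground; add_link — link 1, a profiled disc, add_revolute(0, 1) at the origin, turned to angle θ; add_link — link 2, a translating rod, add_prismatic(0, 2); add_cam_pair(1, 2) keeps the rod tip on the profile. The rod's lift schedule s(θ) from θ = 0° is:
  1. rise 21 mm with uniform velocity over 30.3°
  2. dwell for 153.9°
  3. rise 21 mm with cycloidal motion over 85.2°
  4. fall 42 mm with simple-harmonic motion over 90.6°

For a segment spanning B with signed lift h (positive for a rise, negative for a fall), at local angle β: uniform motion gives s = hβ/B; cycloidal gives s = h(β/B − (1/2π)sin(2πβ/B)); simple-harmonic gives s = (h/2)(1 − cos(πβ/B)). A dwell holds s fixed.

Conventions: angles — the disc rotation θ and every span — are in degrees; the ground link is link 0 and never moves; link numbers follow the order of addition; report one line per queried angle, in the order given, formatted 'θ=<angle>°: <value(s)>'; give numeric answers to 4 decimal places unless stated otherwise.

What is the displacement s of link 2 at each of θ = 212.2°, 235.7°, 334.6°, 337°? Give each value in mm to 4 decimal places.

seg 1 [0°–30.3°] uniform, h=21: full span → s += 21 → s = 21.0000
seg 2 [30.3°–184.2°] dwell: s stays 21.0000
seg 3 [184.2°–269.4°] cycloidal, h=21: θ=212.2° here. β=28, B=85.2. 21·(0.3286 − sin(2π·0.3286)/(2π)) = 3.9589 → s = 24.9589
seg 3 [184.2°–269.4°] cycloidal, h=21: θ=235.7° here. β=51.5, B=85.2. 21·(0.6045 − sin(2π·0.6045)/(2π)) = 14.7332 → s = 35.7332
seg 3 [184.2°–269.4°] cycloidal, h=21: full span → s += 21 → s = 42.0000
seg 4 [269.4°–360°] simple-harmonic, h=-42: θ=334.6° here. β=65.2, B=90.6. -42/2·(1 − cos(π·0.7196)) = -34.3679 → s = 7.6321
seg 4 [269.4°–360°] simple-harmonic, h=-42: θ=337° here. β=67.6, B=90.6. -42/2·(1 − cos(π·0.7461)) = -35.6679 → s = 6.3321

θ=212.2°: 24.9589
θ=235.7°: 35.7332
θ=334.6°: 7.6321
θ=337°: 6.3321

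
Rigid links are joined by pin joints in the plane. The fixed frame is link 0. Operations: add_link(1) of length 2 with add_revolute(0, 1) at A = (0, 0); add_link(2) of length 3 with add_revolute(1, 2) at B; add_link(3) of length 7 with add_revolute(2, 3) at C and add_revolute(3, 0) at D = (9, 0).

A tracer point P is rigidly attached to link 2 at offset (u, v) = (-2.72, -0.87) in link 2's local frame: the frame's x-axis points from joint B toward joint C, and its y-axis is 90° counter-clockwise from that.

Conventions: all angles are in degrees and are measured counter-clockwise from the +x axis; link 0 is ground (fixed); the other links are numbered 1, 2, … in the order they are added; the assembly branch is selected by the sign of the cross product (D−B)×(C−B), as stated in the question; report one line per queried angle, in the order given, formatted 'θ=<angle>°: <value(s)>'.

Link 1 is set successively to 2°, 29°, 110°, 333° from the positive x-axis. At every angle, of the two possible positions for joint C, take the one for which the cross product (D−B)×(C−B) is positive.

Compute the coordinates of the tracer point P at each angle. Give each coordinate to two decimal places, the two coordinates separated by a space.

A=(0,0), D=(9.00,0)
θ=2°: B = A + 2.00·(cos2°, sin2°) = (1.9988, 0.0698)
θ=2°: |BD| = 7.0016
θ=2°: circle(B,3.00) ∩ circle(D,7.00): a=0.6443, h=2.9300
θ=2°:   candidates: C₊=(2.6722,2.9932) cross=20.515; C₋=(2.6138,-2.8665) cross=-20.515
θ=2°:   branch + wants cross > 0 → take C=(2.6722,2.9932) (cross=20.515)
θ=2°: ex = (C−B)/|BC| = (0.2245,0.9745); ey = (-0.9745,0.2245)
θ=2°: P = B + -2.72·ex + -0.87·ey = (2.2360,-2.7761)
θ=29°: B = A + 2.00·(cos29°, sin29°) = (1.7492, 0.9696)
θ=29°: |BD| = 7.3153
θ=29°: circle(B,3.00) ∩ circle(D,7.00): a=0.9237, h=2.8543
θ=29°:   candidates: C₊=(3.0431,3.6763) cross=20.880; C₋=(2.2864,-1.9819) cross=-20.880
θ=29°:   branch + wants cross > 0 → take C=(3.0431,3.6763) (cross=20.880)
θ=29°: ex = (C−B)/|BC| = (0.4313,0.9022); ey = (-0.9022,0.4313)
θ=29°: P = B + -2.72·ex + -0.87·ey = (1.3611,-1.8596)
θ=110°: B = A + 2.00·(cos110°, sin110°) = (-0.6840, 1.8794)
θ=110°: |BD| = 9.8647
θ=110°: circle(B,3.00) ∩ circle(D,7.00): a=2.9049, h=0.7492
θ=110°:   candidates: C₊=(2.3104,2.0615) cross=7.391; C₋=(2.0249,0.5904) cross=-7.391
θ=110°:   branch + wants cross > 0 → take C=(2.3104,2.0615) (cross=7.391)
θ=110°: ex = (C−B)/|BC| = (0.9982,0.0607); ey = (-0.0607,0.9982)
θ=110°: P = B + -2.72·ex + -0.87·ey = (-3.3462,0.8459)
θ=333°: B = A + 2.00·(cos333°, sin333°) = (1.7820, -0.9080)
θ=333°: |BD| = 7.2749
θ=333°: circle(B,3.00) ∩ circle(D,7.00): a=0.8882, h=2.8655
θ=333°:   candidates: C₊=(2.3057,2.0460) cross=20.846; C₋=(3.0210,-3.6402) cross=-20.846
θ=333°:   branch + wants cross > 0 → take C=(2.3057,2.0460) (cross=20.846)
θ=333°: ex = (C−B)/|BC| = (0.1746,0.9846); ey = (-0.9846,0.1746)
θ=333°: P = B + -2.72·ex + -0.87·ey = (2.1639,-3.7381)

θ=2°: 2.24 -2.78
θ=29°: 1.36 -1.86
θ=110°: -3.35 0.85
θ=333°: 2.16 -3.74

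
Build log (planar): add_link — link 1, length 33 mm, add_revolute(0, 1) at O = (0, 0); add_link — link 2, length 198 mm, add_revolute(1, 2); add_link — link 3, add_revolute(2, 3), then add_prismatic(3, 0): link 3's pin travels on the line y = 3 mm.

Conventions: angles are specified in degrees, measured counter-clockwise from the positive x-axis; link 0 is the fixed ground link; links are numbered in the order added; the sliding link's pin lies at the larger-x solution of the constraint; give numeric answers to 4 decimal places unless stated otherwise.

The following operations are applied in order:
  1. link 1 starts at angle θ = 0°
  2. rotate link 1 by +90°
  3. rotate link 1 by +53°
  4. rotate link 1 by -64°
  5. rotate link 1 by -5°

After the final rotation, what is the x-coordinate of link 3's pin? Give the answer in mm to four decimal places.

geometry: r = 33 mm, L = 198 mm, e = 3 mm; θ starts at 0°
rotate link 1 by +90°: θ ← 0° +90° = 90°
rotate link 1 by +53°: θ ← 90° +53° = 143°
rotate link 1 by -64°: θ ← 143° -64° = 79°
rotate link 1 by -5°: θ ← 79° -5° = 74°
crank pin P = (r cos θ, r sin θ) = (9.096033, 31.721636)
h = r sin θ − e = 31.721636 − 3 = 28.721636
x = r cos θ + √(L² − h²) = 9.096033 + 195.905762 = 205.001795

205.0018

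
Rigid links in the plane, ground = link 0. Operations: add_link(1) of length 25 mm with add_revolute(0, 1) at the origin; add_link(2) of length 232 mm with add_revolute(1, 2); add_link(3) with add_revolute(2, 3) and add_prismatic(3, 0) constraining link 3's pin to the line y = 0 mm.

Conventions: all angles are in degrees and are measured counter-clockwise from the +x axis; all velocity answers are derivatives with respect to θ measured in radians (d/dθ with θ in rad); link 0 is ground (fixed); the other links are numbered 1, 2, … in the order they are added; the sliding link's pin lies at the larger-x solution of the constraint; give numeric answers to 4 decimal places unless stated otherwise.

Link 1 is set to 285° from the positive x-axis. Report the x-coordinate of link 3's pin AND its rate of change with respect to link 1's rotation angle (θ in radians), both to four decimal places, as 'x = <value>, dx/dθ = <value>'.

geometry: r = 25 mm, L = 232 mm, e = 0 mm
crank pin P = (r cos θ, r sin θ) = (6.470476, -24.148146)
h = r sin θ − e = -24.148146 − 0 = -24.148146
x = r cos θ + √(L² − h²) = 6.470476 + 230.739825 = 237.210302
dx/dθ = −r sin θ − h·r cos θ/√(L² − h²) (θ in radians; h = -24.148146) = 24.825315

x = 237.2103, dx/dθ = 24.8253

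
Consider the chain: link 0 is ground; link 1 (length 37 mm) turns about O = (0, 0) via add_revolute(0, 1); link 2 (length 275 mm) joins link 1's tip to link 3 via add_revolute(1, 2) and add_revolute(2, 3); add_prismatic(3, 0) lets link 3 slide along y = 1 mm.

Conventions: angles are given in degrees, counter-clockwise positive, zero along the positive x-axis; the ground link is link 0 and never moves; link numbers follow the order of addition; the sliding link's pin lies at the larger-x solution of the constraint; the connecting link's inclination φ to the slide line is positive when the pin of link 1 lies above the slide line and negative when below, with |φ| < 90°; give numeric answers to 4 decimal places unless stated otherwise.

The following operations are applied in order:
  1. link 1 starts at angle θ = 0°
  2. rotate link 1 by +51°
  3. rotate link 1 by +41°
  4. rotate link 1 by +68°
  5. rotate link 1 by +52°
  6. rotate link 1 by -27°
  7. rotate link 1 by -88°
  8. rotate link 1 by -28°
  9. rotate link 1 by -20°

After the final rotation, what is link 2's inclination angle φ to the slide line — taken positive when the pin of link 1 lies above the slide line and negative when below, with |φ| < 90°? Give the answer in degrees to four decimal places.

geometry: r = 37 mm, L = 275 mm, e = 1 mm; θ starts at 0°
rotate link 1 by +51°: θ ← 0° +51° = 51°
rotate link 1 by +41°: θ ← 51° +41° = 92°
rotate link 1 by +68°: θ ← 92° +68° = 160°
rotate link 1 by +52°: θ ← 160° +52° = 212°
rotate link 1 by -27°: θ ← 212° -27° = 185°
rotate link 1 by -88°: θ ← 185° -88° = 97°
rotate link 1 by -28°: θ ← 97° -28° = 69°
rotate link 1 by -20°: θ ← 69° -20° = 49°
h = r sin θ − e = 27.924254 − 1 = 26.924254
sin φ = h / L = 26.924254 / 275 = 0.09790638
φ = arcsin(0.09790638) = 5.618623°

5.6186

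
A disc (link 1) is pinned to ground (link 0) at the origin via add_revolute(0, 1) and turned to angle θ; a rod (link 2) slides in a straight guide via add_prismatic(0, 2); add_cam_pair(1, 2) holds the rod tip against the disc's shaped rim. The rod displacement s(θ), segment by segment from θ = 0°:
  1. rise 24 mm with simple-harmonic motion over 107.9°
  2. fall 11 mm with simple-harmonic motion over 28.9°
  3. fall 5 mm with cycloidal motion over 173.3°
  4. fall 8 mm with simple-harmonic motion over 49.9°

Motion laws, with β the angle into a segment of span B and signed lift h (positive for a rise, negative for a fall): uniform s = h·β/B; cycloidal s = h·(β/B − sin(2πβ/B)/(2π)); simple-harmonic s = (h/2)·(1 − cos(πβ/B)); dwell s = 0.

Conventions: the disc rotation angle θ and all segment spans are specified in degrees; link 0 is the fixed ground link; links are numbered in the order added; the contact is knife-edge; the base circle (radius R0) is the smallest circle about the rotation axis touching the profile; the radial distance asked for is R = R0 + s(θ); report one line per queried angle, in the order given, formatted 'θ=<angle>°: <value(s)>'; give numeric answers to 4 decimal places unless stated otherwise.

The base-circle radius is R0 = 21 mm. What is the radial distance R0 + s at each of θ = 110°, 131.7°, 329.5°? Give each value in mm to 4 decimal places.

segment 1 (0° to 107.9°, simple-harmonic, h = 24) is passed completely: s = 0.0000 + (24) = 24.0000
θ = 110° falls in segment 2 (107.9° to 136.8°, simple-harmonic, h = -11): β = 110 − 107.9 = 2.1°, B = 28.9°; Δs = -11/2·(1 − cos(π·0.0727)) = -0.1427; s = 24.0000 − 0.1427 = 23.8573
θ = 131.7° falls in segment 2 (107.9° to 136.8°, simple-harmonic, h = -11): β = 131.7 − 107.9 = 23.8°, B = 28.9°; Δs = -11/2·(1 − cos(π·0.8235)) = -10.1762; s = 24.0000 − 10.1762 = 13.8238
segment 2 (107.9° to 136.8°, simple-harmonic, h = -11) is passed completely: s = 24.0000 + (-11) = 13.0000
segment 3 (136.8° to 310.1°, cycloidal, h = -5) is passed completely: s = 13.0000 + (-5) = 8.0000
θ = 329.5° falls in segment 4 (310.1° to 360°, simple-harmonic, h = -8): β = 329.5 − 310.1 = 19.4°, B = 49.9°; Δs = -8/2·(1 − cos(π·0.3888)) = -2.6306; s = 8.0000 − 2.6306 = 5.3694
θ=110°: R = R0 + s = 21 + 23.8573 = 44.8573
θ=131.7°: R = R0 + s = 21 + 13.8238 = 34.8238
θ=329.5°: R = R0 + s = 21 + 5.3694 = 26.3694

θ=110°: 44.8573
θ=131.7°: 34.8238
θ=329.5°: 26.3694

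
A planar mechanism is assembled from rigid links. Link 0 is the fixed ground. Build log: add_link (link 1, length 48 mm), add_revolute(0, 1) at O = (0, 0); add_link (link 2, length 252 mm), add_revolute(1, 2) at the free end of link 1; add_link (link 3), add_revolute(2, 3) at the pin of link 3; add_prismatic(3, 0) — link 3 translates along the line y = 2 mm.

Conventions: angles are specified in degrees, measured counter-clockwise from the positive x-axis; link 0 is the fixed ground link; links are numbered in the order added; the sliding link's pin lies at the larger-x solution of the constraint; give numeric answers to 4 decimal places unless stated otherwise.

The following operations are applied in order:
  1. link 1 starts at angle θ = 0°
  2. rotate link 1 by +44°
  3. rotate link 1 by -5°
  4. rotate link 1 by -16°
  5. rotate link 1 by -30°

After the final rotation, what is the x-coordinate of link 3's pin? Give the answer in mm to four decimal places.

geometry: r = 48 mm, L = 252 mm, e = 2 mm; θ starts at 0°
rotate link 1 by +44°: θ ← 0° +44° = 44°
rotate link 1 by -5°: θ ← 44° -5° = 39°
rotate link 1 by -16°: θ ← 39° -16° = 23°
rotate link 1 by -30°: θ ← 23° -30° = -7°
crank pin P = (r cos θ, r sin θ) = (47.642215, -5.849728)
h = r sin θ − e = -5.849728 − 2 = -7.849728
x = r cos θ + √(L² − h²) = 47.642215 + 251.877712 = 299.519927

299.5199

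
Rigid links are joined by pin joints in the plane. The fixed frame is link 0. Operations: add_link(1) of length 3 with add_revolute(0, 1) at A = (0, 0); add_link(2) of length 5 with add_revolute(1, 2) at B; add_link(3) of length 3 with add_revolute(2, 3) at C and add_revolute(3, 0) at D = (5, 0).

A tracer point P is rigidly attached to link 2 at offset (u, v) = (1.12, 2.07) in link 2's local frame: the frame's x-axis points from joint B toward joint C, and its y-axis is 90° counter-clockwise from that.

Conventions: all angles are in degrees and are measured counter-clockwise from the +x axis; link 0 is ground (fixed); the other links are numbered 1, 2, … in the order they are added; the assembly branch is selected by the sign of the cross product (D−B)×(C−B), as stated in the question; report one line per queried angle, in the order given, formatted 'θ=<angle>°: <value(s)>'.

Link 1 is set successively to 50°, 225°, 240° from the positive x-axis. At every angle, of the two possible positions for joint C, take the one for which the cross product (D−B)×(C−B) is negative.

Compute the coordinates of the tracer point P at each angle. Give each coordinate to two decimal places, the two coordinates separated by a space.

A=(0,0), D=(5.00,0)
θ=50°: B = A + 3.00·(cos50°, sin50°) = (1.9284, 2.2981)
θ=50°: |BD| = 3.8362
θ=50°: circle(B,5.00) ∩ circle(D,3.00): a=4.0035, h=2.9953
θ=50°:   candidates: C₊=(6.9284,2.2981) cross=11.491; C₋=(3.3396,-2.4986) cross=-11.491
θ=50°:   branch - wants cross < 0 → take C=(3.3396,-2.4986) (cross=-11.491)
θ=50°: ex = (C−B)/|BC| = (0.2822,-0.9593); ey = (0.9593,0.2822)
θ=50°: P = B + 1.12·ex + 2.07·ey = (4.2303,1.8079)
θ=225°: B = A + 3.00·(cos225°, sin225°) = (-2.1213, -2.1213)
θ=225°: |BD| = 7.4306
θ=225°: circle(B,5.00) ∩ circle(D,3.00): a=4.7919, h=1.4274
θ=225°:   candidates: C₊=(2.0637,0.6147) cross=10.607; C₋=(2.8787,-2.1213) cross=-10.607
θ=225°:   branch - wants cross < 0 → take C=(2.8787,-2.1213) (cross=-10.607)
θ=225°: ex = (C−B)/|BC| = (1.0000,0.0000); ey = (-0.0000,1.0000)
θ=225°: P = B + 1.12·ex + 2.07·ey = (-1.0013,-0.0513)
θ=240°: B = A + 3.00·(cos240°, sin240°) = (-1.5000, -2.5981)
θ=240°: |BD| = 7.0000
θ=240°: circle(B,5.00) ∩ circle(D,3.00): a=4.6429, h=1.8558
θ=240°:   candidates: C₊=(2.1224,0.8484) cross=12.990; C₋=(3.5000,-2.5981) cross=-12.990
θ=240°:   branch - wants cross < 0 → take C=(3.5000,-2.5981) (cross=-12.990)
θ=240°: ex = (C−B)/|BC| = (1.0000,0.0000); ey = (-0.0000,1.0000)
θ=240°: P = B + 1.12·ex + 2.07·ey = (-0.3800,-0.5281)

θ=50°: 4.23 1.81
θ=225°: -1.00 -0.05
θ=240°: -0.38 -0.53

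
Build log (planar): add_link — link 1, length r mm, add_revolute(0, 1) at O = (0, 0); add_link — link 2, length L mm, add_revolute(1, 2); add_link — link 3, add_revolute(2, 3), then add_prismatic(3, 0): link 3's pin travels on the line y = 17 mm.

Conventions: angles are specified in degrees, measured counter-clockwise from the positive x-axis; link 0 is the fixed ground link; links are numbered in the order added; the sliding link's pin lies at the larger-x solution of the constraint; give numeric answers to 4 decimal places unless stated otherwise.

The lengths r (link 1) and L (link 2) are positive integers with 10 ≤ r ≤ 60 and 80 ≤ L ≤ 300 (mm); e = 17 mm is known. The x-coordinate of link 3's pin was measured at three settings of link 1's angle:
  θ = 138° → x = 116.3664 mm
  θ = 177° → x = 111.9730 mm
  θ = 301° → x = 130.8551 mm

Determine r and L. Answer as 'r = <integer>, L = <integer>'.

constraint per measurement: (x − r cos θ)² + (r sin θ − e)² = L²
subtracting the θ₁ and θ₂ equations cancels the r² and L² terms:
r = (x₁² − x₂²) / (2[(x₁cos θ₁ + e sin θ₁) − (x₂cos θ₂ + e sin θ₂)]) = 14.0000 → r = 14
L² = (x₁ − r cos θ₁)² + (r sin θ₁ − e)² = 16128.9913 → L = 127.0000 → L = 127
check at θ₃=301°: x = 130.8551 (printed 130.8551) ✓

r = 14, L = 127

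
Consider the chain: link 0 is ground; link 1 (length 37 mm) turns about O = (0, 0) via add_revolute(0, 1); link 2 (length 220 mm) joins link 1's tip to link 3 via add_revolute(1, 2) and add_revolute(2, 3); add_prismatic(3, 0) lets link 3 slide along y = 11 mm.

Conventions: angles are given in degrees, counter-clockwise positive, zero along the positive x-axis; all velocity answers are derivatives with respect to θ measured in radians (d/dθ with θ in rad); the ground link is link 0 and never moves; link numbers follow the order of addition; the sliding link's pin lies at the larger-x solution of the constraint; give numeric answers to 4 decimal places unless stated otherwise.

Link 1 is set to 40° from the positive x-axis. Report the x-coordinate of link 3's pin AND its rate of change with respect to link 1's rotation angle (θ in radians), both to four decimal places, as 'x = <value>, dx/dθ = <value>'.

geometry: r = 37 mm, L = 220 mm, e = 11 mm
crank pin P = (r cos θ, r sin θ) = (28.343644, 23.783142)
h = r sin θ − e = 23.783142 − 11 = 12.783142
x = r cos θ + √(L² − h²) = 28.343644 + 219.628303 = 247.971947
dx/dθ = −r sin θ − h·r cos θ/√(L² − h²) (θ in radians; h = 12.783142) = -25.432842

x = 247.9719, dx/dθ = -25.4328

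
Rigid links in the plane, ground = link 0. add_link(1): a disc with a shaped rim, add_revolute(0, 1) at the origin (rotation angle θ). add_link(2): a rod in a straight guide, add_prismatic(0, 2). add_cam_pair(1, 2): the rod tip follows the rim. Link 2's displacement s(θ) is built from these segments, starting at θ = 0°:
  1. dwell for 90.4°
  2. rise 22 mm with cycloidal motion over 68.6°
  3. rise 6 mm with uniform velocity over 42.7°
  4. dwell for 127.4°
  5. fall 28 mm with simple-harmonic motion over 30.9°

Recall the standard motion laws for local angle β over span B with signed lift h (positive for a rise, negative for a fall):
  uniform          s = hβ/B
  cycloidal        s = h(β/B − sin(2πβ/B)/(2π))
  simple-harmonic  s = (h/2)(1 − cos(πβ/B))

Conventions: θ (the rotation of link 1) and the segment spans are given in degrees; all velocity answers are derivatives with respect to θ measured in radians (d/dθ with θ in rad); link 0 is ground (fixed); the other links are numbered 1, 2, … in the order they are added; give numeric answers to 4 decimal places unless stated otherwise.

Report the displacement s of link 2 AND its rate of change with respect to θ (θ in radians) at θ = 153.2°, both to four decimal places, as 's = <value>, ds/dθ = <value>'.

segment 1 (0° to 90.4°, dwell): s unchanged at 0.0000
θ = 153.2° falls in segment 2 (90.4° to 159°, cycloidal, h = 22): β = 153.2 − 90.4 = 62.8°, B = 68.6°; Δs = 22·(0.9155 − sin(2π·0.9155)/(2π)) = 21.9137; s = 0.0000 + 21.9137 = 21.9137
velocity in seg [90.4°–159°] (cycloidal), θ in radians: β = 62.8° = 1.0961 rad, B = 68.6° = 1.1973 rad; ds/dθ = (h/B)(1 − cos(2πβ/B)) = (22/1.1973)(1 − cos(2π·0.9155)) = 2.532335 mm/rad

s = 21.9137, ds/dθ = 2.5323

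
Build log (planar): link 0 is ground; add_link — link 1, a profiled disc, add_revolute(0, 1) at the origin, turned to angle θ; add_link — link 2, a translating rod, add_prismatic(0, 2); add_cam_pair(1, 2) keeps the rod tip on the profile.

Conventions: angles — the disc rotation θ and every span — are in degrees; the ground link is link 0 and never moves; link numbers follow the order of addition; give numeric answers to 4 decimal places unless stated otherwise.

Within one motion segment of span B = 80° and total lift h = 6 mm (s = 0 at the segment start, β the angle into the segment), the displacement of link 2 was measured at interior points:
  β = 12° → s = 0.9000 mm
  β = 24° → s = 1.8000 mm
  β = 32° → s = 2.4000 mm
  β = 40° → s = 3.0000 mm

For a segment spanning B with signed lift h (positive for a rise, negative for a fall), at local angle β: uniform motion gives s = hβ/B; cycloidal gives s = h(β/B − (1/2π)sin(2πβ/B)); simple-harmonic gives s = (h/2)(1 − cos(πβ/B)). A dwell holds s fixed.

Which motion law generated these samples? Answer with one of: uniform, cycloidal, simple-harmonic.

candidates at β/B = r: uniform s = h·r (linear in β); cycloidal s = h·(r − sin(2πr)/(2π)); simple-harmonic s = (h/2)(1 − cos(πr))
β=12°: printed 0.9000 | uniform 0.9000, cycloidal 0.1274, simple-harmonic 0.3270
β=24°: printed 1.8000 | uniform 1.8000, cycloidal 0.8918, simple-harmonic 1.2366
β=32°: printed 2.4000 | uniform 2.4000, cycloidal 1.8387, simple-harmonic 2.0729
β=40°: printed 3.0000 | uniform 3.0000, cycloidal 3.0000, simple-harmonic 3.0000
only one law matches every sample → uniform

uniform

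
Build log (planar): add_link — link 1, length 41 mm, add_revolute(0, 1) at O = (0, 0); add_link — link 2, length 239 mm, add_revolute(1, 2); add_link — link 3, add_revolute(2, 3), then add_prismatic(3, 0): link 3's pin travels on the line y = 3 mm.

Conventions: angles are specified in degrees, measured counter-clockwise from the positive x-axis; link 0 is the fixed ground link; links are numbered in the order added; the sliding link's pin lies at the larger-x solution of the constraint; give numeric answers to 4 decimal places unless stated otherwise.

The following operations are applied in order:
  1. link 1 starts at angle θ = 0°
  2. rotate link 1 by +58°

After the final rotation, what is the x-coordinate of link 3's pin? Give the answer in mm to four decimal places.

geometry: r = 41 mm, L = 239 mm, e = 3 mm; θ starts at 0°
rotate link 1 by +58°: θ ← 0° +58° = 58°
crank pin P = (r cos θ, r sin θ) = (21.726690, 34.769972)
h = r sin θ − e = 34.769972 − 3 = 31.769972
x = r cos θ + √(L² − h²) = 21.726690 + 236.879017 = 258.605707

258.6057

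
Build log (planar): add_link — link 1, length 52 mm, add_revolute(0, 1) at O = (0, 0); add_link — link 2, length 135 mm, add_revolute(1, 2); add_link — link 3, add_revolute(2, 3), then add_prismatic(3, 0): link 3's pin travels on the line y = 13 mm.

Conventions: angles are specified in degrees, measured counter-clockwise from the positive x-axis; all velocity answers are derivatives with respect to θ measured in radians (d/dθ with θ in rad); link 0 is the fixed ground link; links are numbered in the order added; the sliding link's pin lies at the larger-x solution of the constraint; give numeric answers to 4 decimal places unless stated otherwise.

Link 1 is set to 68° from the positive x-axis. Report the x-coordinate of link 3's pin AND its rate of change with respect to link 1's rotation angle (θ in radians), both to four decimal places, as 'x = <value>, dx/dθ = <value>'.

geometry: r = 52 mm, L = 135 mm, e = 13 mm
crank pin P = (r cos θ, r sin θ) = (19.479543, 48.213560)
h = r sin θ − e = 48.213560 − 13 = 35.213560
x = r cos θ + √(L² − h²) = 19.479543 + 130.326533 = 149.806076
dx/dθ = −r sin θ − h·r cos θ/√(L² − h²) (θ in radians; h = 35.213560) = -53.476833

x = 149.8061, dx/dθ = -53.4768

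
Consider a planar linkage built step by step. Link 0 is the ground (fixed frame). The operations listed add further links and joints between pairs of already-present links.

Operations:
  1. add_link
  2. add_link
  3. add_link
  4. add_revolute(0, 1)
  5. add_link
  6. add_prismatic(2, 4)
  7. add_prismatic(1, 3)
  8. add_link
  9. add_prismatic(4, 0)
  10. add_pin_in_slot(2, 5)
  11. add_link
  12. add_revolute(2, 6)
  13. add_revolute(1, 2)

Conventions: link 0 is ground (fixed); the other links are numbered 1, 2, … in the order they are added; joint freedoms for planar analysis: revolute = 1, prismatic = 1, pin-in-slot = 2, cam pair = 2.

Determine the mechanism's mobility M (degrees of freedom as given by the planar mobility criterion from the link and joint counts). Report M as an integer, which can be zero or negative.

link 0 = ground. State L|J1|J2 = 1|0|0
+link1  2|0|0
+link2  3|0|0
+link3  4|0|0
R(0,1) f=1→J1  4|1|0
+link4  5|1|0
P(2,4) f=1→J1  5|2|0
P(1,3) f=1→J1  5|3|0
+link5  6|3|0
P(4,0) f=1→J1  6|4|0
PS(2,5) f=2→J2  6|4|1
+link6  7|4|1
R(2,6) f=1→J1  7|5|1
R(1,2) f=1→J1  7|6|1
M = 3(7−1)−2·6−1 = 18−12−1 = 5

M = 5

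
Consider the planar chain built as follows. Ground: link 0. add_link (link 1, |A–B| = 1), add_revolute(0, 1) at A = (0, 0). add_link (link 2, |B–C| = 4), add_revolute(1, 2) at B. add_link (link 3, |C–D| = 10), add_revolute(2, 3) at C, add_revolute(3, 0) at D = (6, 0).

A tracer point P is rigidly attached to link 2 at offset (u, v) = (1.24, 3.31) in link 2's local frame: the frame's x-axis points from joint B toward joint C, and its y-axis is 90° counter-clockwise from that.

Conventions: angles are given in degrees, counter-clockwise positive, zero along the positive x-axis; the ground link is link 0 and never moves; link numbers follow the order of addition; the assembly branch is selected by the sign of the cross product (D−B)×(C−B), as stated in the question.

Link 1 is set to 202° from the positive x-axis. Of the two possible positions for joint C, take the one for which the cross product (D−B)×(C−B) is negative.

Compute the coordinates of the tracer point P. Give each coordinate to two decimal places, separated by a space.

A=(0,0), D=(6.00,0)
B = A + 1.00·(cos202°, sin202°) = (-0.9272, -0.3746)
|BD| = 6.9373
circle(B,4.00) ∩ circle(D,10.00): a=-2.5856, h=3.0520
  candidates: C₊=(-3.6738,2.5333) cross=21.173; C₋=(-3.3442,-3.5618) cross=-21.173
  branch - wants cross < 0 → take C=(-3.3442,-3.5618) (cross=-21.173)
ex = (C−B)/|BC| = (-0.6042,-0.7968); ey = (0.7968,-0.6042)
P = B + 1.24·ex + 3.31·ey = (0.9609,-3.3627)

0.96 -3.36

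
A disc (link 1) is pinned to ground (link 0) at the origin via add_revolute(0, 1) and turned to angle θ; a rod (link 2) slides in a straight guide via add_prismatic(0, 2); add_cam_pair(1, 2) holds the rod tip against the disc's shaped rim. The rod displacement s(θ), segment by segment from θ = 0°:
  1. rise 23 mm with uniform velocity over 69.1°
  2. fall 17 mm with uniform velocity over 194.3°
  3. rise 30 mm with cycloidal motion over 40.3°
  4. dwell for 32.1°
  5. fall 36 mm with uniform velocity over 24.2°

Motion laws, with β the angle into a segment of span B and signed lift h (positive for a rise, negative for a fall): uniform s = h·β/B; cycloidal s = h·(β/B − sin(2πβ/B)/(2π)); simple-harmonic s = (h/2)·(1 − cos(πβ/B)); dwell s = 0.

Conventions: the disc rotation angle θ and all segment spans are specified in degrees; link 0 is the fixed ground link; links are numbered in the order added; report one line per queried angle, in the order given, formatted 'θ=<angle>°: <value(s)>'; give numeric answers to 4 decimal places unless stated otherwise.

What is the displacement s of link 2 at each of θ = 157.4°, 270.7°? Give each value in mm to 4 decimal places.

segment 1 (0° to 69.1°, uniform, h = 23) is passed completely: s = 0.0000 + (23) = 23.0000
θ = 157.4° falls in segment 2 (69.1° to 263.4°, uniform, h = -17): β = 157.4 − 69.1 = 88.3°, B = 194.3°; Δs = -17·88.3/194.3 = -7.7257; s = 23.0000 − 7.7257 = 15.2743
segment 2 (69.1° to 263.4°, uniform, h = -17) is passed completely: s = 23.0000 + (-17) = 6.0000
θ = 270.7° falls in segment 3 (263.4° to 303.7°, cycloidal, h = 30): β = 270.7 − 263.4 = 7.3°, B = 40.3°; Δs = 30·(0.1811 − sin(2π·0.1811)/(2π)) = 1.0995; s = 6.0000 + 1.0995 = 7.0995

θ=157.4°: 15.2743
θ=270.7°: 7.0995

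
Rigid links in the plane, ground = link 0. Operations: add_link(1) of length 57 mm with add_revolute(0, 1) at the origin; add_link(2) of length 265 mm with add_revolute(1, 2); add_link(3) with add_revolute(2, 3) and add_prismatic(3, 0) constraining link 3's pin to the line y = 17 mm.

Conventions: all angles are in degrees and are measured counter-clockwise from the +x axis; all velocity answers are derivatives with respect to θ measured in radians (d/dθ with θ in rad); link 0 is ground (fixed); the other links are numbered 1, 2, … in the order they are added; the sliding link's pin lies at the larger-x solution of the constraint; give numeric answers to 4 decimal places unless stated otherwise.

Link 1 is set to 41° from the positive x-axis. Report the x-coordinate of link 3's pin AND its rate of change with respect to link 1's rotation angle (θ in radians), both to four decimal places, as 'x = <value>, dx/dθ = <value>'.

geometry: r = 57 mm, L = 265 mm, e = 17 mm
crank pin P = (r cos θ, r sin θ) = (43.018446, 37.395365)
h = r sin θ − e = 37.395365 − 17 = 20.395365
x = r cos θ + √(L² − h²) = 43.018446 + 264.213984 = 307.232430
dx/dθ = −r sin θ − h·r cos θ/√(L² − h²) (θ in radians; h = 20.395365) = -40.716070

x = 307.2324, dx/dθ = -40.7161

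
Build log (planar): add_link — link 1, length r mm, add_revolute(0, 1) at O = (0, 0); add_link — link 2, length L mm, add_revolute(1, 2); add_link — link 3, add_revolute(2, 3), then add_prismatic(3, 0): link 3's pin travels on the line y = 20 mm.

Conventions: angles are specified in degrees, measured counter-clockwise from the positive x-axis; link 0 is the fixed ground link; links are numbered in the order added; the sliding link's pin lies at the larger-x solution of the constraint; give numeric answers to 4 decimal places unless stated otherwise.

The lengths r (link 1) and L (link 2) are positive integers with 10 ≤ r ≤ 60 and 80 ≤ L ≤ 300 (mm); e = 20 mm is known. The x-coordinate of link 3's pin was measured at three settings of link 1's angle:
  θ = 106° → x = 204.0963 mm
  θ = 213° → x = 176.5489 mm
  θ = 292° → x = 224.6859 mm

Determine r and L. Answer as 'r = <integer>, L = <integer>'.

constraint per measurement: (x − r cos θ)² + (r sin θ − e)² = L²
subtracting the θ₁ and θ₂ equations cancels the r² and L² terms:
r = (x₁² − x₂²) / (2[(x₁cos θ₁ + e sin θ₁) − (x₂cos θ₂ + e sin θ₂)]) = 43.0000 → r = 43
L² = (x₁ − r cos θ₁)² + (r sin θ₁ − e)² = 47088.9941 → L = 217.0000 → L = 217
check at θ₃=292°: x = 224.6859 (printed 224.6859) ✓

r = 43, L = 217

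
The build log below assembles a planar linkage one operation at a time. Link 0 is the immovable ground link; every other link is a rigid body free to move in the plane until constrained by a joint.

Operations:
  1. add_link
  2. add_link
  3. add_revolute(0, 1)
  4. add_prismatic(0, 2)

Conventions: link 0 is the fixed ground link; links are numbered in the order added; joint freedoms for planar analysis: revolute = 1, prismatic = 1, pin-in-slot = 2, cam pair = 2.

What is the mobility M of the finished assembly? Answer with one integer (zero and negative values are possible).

L=1 J1=0 J2=0
add link → L=2 J1=0 J2=0
add link → L=3 J1=0 J2=0
R@0,1 dof=1 J1 → L=3 J1=1 J2=0
P@0,2 dof=1 J1 → L=3 J1=2 J2=0
M=3(L−1)−2J1−J2=3·2−2·2−0=2

M = 2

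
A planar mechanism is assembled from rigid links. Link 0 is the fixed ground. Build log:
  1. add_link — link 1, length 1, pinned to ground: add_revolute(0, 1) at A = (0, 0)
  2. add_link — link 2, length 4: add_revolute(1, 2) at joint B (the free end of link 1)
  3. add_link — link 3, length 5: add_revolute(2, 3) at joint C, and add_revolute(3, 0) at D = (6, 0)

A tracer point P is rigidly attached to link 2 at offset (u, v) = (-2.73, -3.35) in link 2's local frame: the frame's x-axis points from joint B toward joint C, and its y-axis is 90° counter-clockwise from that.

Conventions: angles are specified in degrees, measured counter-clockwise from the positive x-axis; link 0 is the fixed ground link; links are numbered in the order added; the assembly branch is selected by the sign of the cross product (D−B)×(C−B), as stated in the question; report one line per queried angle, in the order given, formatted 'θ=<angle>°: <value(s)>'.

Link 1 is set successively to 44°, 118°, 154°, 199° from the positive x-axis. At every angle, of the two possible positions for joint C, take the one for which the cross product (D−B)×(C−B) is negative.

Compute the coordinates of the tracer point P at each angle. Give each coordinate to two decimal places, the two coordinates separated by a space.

A=(0,0), D=(6.00,0)
θ=44°: B = A + 1.00·(cos44°, sin44°) = (0.7193, 0.6947)
θ=44°: |BD| = 5.3262
θ=44°: circle(B,4.00) ∩ circle(D,5.00): a=1.8182, h=3.5629
θ=44°:   candidates: C₊=(2.9867,3.9900) cross=18.977; C₋=(2.0573,-3.0749) cross=-18.977
θ=44°:   branch - wants cross < 0 → take C=(2.0573,-3.0749) (cross=-18.977)
θ=44°: ex = (C−B)/|BC| = (0.3345,-0.9424); ey = (0.9424,0.3345)
θ=44°: P = B + -2.73·ex + -3.35·ey = (-3.3509,2.1469)
θ=118°: B = A + 1.00·(cos118°, sin118°) = (-0.4695, 0.8829)
θ=118°: |BD| = 6.5294
θ=118°: circle(B,4.00) ∩ circle(D,5.00): a=2.5755, h=3.0605
θ=118°:   candidates: C₊=(2.4963,3.5670) cross=19.983; C₋=(1.6686,-2.4977) cross=-19.983
θ=118°:   branch - wants cross < 0 → take C=(1.6686,-2.4977) (cross=-19.983)
θ=118°: ex = (C−B)/|BC| = (0.5345,-0.8452); ey = (0.8452,0.5345)
θ=118°: P = B + -2.73·ex + -3.35·ey = (-4.7600,1.3997)
θ=154°: B = A + 1.00·(cos154°, sin154°) = (-0.8988, 0.4384)
θ=154°: |BD| = 6.9127
θ=154°: circle(B,4.00) ∩ circle(D,5.00): a=2.8054, h=2.8513
θ=154°:   candidates: C₊=(2.0818,3.1060) cross=19.710; C₋=(1.7201,-2.5851) cross=-19.710
θ=154°:   branch - wants cross < 0 → take C=(1.7201,-2.5851) (cross=-19.710)
θ=154°: ex = (C−B)/|BC| = (0.6547,-0.7559); ey = (0.7559,0.6547)
θ=154°: P = B + -2.73·ex + -3.35·ey = (-5.2183,0.3085)
θ=199°: B = A + 1.00·(cos199°, sin199°) = (-0.9455, -0.3256)
θ=199°: |BD| = 6.9531
θ=199°: circle(B,4.00) ∩ circle(D,5.00): a=2.8294, h=2.8275
θ=199°:   candidates: C₊=(1.7484,2.6313) cross=19.660; C₋=(2.0132,-3.0175) cross=-19.660
θ=199°:   branch - wants cross < 0 → take C=(2.0132,-3.0175) (cross=-19.660)
θ=199°: ex = (C−B)/|BC| = (0.7397,-0.6730); ey = (0.6730,0.7397)
θ=199°: P = B + -2.73·ex + -3.35·ey = (-5.2193,-0.9662)

θ=44°: -3.35 2.15
θ=118°: -4.76 1.40
θ=154°: -5.22 0.31
θ=199°: -5.22 -0.97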